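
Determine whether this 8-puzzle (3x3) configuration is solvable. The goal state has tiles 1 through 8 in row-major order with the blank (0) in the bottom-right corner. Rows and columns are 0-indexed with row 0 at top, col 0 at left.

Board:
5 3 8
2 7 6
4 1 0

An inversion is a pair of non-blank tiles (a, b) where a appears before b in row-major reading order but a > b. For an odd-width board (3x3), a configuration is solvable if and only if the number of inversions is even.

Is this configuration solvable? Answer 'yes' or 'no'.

Answer: yes

Derivation:
Inversions (pairs i<j in row-major order where tile[i] > tile[j] > 0): 18
18 is even, so the puzzle is solvable.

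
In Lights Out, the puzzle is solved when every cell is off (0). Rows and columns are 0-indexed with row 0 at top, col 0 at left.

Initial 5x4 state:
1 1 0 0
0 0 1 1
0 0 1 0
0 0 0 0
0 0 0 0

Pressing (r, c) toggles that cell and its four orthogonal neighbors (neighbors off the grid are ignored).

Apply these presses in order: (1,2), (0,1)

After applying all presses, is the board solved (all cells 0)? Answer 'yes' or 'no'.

Answer: yes

Derivation:
After press 1 at (1,2):
1 1 1 0
0 1 0 0
0 0 0 0
0 0 0 0
0 0 0 0

After press 2 at (0,1):
0 0 0 0
0 0 0 0
0 0 0 0
0 0 0 0
0 0 0 0

Lights still on: 0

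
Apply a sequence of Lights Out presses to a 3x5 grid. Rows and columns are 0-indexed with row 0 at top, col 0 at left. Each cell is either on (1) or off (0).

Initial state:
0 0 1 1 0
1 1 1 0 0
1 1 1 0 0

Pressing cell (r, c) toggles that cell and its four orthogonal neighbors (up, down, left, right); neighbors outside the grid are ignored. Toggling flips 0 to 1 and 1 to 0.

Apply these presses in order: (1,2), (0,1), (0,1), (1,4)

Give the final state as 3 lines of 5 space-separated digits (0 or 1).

Answer: 0 0 0 1 1
1 0 0 0 1
1 1 0 0 1

Derivation:
After press 1 at (1,2):
0 0 0 1 0
1 0 0 1 0
1 1 0 0 0

After press 2 at (0,1):
1 1 1 1 0
1 1 0 1 0
1 1 0 0 0

After press 3 at (0,1):
0 0 0 1 0
1 0 0 1 0
1 1 0 0 0

After press 4 at (1,4):
0 0 0 1 1
1 0 0 0 1
1 1 0 0 1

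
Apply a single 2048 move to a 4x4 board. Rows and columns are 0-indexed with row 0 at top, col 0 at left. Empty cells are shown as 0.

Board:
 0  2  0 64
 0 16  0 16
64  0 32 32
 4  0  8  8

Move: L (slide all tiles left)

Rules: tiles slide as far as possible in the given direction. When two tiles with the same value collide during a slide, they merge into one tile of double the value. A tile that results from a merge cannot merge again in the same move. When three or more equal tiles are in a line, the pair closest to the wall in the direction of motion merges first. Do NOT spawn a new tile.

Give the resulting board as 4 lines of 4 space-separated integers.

Slide left:
row 0: [0, 2, 0, 64] -> [2, 64, 0, 0]
row 1: [0, 16, 0, 16] -> [32, 0, 0, 0]
row 2: [64, 0, 32, 32] -> [64, 64, 0, 0]
row 3: [4, 0, 8, 8] -> [4, 16, 0, 0]

Answer:  2 64  0  0
32  0  0  0
64 64  0  0
 4 16  0  0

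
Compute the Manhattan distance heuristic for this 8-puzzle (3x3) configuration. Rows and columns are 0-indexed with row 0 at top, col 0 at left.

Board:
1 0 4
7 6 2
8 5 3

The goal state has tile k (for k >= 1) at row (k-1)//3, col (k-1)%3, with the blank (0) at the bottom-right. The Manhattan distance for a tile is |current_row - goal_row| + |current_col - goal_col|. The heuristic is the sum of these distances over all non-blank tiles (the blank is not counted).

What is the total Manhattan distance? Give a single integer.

Tile 1: (0,0)->(0,0) = 0
Tile 4: (0,2)->(1,0) = 3
Tile 7: (1,0)->(2,0) = 1
Tile 6: (1,1)->(1,2) = 1
Tile 2: (1,2)->(0,1) = 2
Tile 8: (2,0)->(2,1) = 1
Tile 5: (2,1)->(1,1) = 1
Tile 3: (2,2)->(0,2) = 2
Sum: 0 + 3 + 1 + 1 + 2 + 1 + 1 + 2 = 11

Answer: 11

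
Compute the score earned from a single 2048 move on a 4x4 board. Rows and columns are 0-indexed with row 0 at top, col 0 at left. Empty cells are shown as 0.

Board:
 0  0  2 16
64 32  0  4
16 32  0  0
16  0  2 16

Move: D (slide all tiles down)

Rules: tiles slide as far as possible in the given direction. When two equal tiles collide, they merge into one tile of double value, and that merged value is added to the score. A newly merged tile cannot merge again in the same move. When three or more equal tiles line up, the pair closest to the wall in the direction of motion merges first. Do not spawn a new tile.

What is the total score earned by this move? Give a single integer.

Answer: 100

Derivation:
Slide down:
col 0: [0, 64, 16, 16] -> [0, 0, 64, 32]  score +32 (running 32)
col 1: [0, 32, 32, 0] -> [0, 0, 0, 64]  score +64 (running 96)
col 2: [2, 0, 0, 2] -> [0, 0, 0, 4]  score +4 (running 100)
col 3: [16, 4, 0, 16] -> [0, 16, 4, 16]  score +0 (running 100)
Board after move:
 0  0  0  0
 0  0  0 16
64  0  0  4
32 64  4 16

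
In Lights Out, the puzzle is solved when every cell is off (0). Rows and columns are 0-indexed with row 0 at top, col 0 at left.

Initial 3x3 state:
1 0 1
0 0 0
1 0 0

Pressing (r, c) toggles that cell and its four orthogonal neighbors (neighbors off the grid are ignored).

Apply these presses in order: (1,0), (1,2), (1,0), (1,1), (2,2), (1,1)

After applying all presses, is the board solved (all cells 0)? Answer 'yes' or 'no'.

Answer: no

Derivation:
After press 1 at (1,0):
0 0 1
1 1 0
0 0 0

After press 2 at (1,2):
0 0 0
1 0 1
0 0 1

After press 3 at (1,0):
1 0 0
0 1 1
1 0 1

After press 4 at (1,1):
1 1 0
1 0 0
1 1 1

After press 5 at (2,2):
1 1 0
1 0 1
1 0 0

After press 6 at (1,1):
1 0 0
0 1 0
1 1 0

Lights still on: 4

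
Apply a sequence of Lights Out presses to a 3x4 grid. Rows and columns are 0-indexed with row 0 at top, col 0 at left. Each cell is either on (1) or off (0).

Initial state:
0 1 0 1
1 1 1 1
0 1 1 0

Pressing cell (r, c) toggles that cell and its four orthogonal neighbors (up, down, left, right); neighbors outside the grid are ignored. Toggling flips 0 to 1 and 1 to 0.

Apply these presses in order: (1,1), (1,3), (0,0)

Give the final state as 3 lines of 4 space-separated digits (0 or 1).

After press 1 at (1,1):
0 0 0 1
0 0 0 1
0 0 1 0

After press 2 at (1,3):
0 0 0 0
0 0 1 0
0 0 1 1

After press 3 at (0,0):
1 1 0 0
1 0 1 0
0 0 1 1

Answer: 1 1 0 0
1 0 1 0
0 0 1 1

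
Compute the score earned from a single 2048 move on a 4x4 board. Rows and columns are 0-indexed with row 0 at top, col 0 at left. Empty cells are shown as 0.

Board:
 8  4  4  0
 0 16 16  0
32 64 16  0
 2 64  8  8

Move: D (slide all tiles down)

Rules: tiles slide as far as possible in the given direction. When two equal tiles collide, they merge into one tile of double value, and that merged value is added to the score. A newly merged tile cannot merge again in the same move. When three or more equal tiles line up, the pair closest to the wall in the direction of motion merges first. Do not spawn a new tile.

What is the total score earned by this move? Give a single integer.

Answer: 160

Derivation:
Slide down:
col 0: [8, 0, 32, 2] -> [0, 8, 32, 2]  score +0 (running 0)
col 1: [4, 16, 64, 64] -> [0, 4, 16, 128]  score +128 (running 128)
col 2: [4, 16, 16, 8] -> [0, 4, 32, 8]  score +32 (running 160)
col 3: [0, 0, 0, 8] -> [0, 0, 0, 8]  score +0 (running 160)
Board after move:
  0   0   0   0
  8   4   4   0
 32  16  32   0
  2 128   8   8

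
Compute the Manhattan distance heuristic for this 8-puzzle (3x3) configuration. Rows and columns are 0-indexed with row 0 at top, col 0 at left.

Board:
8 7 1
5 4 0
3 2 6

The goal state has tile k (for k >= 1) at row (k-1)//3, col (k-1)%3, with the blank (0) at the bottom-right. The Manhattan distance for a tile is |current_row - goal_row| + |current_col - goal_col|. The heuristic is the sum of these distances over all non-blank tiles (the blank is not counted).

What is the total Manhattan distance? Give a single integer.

Tile 8: at (0,0), goal (2,1), distance |0-2|+|0-1| = 3
Tile 7: at (0,1), goal (2,0), distance |0-2|+|1-0| = 3
Tile 1: at (0,2), goal (0,0), distance |0-0|+|2-0| = 2
Tile 5: at (1,0), goal (1,1), distance |1-1|+|0-1| = 1
Tile 4: at (1,1), goal (1,0), distance |1-1|+|1-0| = 1
Tile 3: at (2,0), goal (0,2), distance |2-0|+|0-2| = 4
Tile 2: at (2,1), goal (0,1), distance |2-0|+|1-1| = 2
Tile 6: at (2,2), goal (1,2), distance |2-1|+|2-2| = 1
Sum: 3 + 3 + 2 + 1 + 1 + 4 + 2 + 1 = 17

Answer: 17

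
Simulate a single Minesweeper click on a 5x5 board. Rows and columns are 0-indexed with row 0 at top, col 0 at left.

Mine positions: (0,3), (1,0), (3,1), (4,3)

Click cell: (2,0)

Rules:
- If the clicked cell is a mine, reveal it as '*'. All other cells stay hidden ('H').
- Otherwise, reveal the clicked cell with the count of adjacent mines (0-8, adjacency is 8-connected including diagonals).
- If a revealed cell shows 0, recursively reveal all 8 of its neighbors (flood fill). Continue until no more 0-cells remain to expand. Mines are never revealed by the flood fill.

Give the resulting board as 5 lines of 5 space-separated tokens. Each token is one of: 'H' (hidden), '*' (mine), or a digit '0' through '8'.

H H H H H
H H H H H
2 H H H H
H H H H H
H H H H H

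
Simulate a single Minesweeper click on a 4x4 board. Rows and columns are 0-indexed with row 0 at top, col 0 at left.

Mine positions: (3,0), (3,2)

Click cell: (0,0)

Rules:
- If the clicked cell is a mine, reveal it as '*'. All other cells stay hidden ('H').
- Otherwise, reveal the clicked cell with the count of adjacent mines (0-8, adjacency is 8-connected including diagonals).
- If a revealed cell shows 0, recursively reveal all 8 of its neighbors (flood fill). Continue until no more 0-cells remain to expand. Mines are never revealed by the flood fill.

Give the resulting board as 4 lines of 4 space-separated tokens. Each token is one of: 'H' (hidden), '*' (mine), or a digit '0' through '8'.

0 0 0 0
0 0 0 0
1 2 1 1
H H H H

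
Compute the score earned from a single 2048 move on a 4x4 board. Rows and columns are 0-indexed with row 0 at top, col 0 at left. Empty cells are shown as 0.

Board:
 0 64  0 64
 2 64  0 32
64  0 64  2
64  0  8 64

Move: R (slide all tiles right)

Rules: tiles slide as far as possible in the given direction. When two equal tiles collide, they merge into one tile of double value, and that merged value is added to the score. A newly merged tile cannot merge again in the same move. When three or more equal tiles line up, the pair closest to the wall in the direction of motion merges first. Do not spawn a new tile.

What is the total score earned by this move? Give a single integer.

Answer: 256

Derivation:
Slide right:
row 0: [0, 64, 0, 64] -> [0, 0, 0, 128]  score +128 (running 128)
row 1: [2, 64, 0, 32] -> [0, 2, 64, 32]  score +0 (running 128)
row 2: [64, 0, 64, 2] -> [0, 0, 128, 2]  score +128 (running 256)
row 3: [64, 0, 8, 64] -> [0, 64, 8, 64]  score +0 (running 256)
Board after move:
  0   0   0 128
  0   2  64  32
  0   0 128   2
  0  64   8  64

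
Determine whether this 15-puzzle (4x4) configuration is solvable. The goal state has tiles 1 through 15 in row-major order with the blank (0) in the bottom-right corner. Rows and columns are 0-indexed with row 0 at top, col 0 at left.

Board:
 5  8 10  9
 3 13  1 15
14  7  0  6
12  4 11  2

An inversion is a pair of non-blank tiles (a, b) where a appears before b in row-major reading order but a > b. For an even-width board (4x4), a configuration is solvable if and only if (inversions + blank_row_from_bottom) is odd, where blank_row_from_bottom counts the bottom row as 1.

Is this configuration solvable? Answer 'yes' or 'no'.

Answer: yes

Derivation:
Inversions: 55
Blank is in row 2 (0-indexed from top), which is row 2 counting from the bottom (bottom = 1).
55 + 2 = 57, which is odd, so the puzzle is solvable.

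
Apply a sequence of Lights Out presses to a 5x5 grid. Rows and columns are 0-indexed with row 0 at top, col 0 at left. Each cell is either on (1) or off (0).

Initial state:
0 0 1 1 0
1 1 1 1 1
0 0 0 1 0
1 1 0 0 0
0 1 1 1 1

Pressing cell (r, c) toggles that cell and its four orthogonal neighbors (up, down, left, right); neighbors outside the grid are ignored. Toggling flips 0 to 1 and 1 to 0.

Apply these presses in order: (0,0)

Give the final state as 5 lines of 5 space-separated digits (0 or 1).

After press 1 at (0,0):
1 1 1 1 0
0 1 1 1 1
0 0 0 1 0
1 1 0 0 0
0 1 1 1 1

Answer: 1 1 1 1 0
0 1 1 1 1
0 0 0 1 0
1 1 0 0 0
0 1 1 1 1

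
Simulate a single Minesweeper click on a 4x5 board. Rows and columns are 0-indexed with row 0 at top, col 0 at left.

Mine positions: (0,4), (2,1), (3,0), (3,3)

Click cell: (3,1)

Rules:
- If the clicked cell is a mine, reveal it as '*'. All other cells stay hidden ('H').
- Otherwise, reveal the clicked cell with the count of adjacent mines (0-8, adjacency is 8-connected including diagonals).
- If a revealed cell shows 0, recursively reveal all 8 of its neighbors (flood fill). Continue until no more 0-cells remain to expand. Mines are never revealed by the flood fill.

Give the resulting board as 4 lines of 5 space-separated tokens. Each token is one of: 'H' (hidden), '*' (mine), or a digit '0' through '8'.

H H H H H
H H H H H
H H H H H
H 2 H H H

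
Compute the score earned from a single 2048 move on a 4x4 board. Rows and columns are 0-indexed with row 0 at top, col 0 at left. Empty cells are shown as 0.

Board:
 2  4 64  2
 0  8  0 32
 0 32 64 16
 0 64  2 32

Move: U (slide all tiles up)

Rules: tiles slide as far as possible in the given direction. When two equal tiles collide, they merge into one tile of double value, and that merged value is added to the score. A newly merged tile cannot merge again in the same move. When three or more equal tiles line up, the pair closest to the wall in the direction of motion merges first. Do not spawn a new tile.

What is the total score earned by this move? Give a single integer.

Answer: 128

Derivation:
Slide up:
col 0: [2, 0, 0, 0] -> [2, 0, 0, 0]  score +0 (running 0)
col 1: [4, 8, 32, 64] -> [4, 8, 32, 64]  score +0 (running 0)
col 2: [64, 0, 64, 2] -> [128, 2, 0, 0]  score +128 (running 128)
col 3: [2, 32, 16, 32] -> [2, 32, 16, 32]  score +0 (running 128)
Board after move:
  2   4 128   2
  0   8   2  32
  0  32   0  16
  0  64   0  32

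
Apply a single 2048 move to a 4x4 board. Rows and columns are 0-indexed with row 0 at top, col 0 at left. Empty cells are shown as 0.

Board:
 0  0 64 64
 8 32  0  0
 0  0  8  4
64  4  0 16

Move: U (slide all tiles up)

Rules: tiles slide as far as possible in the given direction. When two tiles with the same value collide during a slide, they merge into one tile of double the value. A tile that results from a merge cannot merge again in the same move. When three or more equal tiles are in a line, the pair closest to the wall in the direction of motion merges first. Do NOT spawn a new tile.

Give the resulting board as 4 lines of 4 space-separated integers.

Slide up:
col 0: [0, 8, 0, 64] -> [8, 64, 0, 0]
col 1: [0, 32, 0, 4] -> [32, 4, 0, 0]
col 2: [64, 0, 8, 0] -> [64, 8, 0, 0]
col 3: [64, 0, 4, 16] -> [64, 4, 16, 0]

Answer:  8 32 64 64
64  4  8  4
 0  0  0 16
 0  0  0  0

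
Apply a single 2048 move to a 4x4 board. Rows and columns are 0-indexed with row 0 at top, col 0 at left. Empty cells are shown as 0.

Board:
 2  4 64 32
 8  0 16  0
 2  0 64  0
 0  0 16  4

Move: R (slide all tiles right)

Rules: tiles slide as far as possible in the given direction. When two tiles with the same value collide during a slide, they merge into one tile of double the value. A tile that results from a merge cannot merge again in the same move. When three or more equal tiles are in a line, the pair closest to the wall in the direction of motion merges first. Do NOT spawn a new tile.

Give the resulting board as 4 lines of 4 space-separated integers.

Answer:  2  4 64 32
 0  0  8 16
 0  0  2 64
 0  0 16  4

Derivation:
Slide right:
row 0: [2, 4, 64, 32] -> [2, 4, 64, 32]
row 1: [8, 0, 16, 0] -> [0, 0, 8, 16]
row 2: [2, 0, 64, 0] -> [0, 0, 2, 64]
row 3: [0, 0, 16, 4] -> [0, 0, 16, 4]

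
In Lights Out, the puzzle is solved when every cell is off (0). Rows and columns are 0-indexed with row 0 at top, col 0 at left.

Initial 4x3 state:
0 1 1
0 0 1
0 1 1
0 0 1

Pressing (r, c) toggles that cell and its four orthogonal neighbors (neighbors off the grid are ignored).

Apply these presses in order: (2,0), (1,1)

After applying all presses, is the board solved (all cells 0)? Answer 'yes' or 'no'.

After press 1 at (2,0):
0 1 1
1 0 1
1 0 1
1 0 1

After press 2 at (1,1):
0 0 1
0 1 0
1 1 1
1 0 1

Lights still on: 7

Answer: no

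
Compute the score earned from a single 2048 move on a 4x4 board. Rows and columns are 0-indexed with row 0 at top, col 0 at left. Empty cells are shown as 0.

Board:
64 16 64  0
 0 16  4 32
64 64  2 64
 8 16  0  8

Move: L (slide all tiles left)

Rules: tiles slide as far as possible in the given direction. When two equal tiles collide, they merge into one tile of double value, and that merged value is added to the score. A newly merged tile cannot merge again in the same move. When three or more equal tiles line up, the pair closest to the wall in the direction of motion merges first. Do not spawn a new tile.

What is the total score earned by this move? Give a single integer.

Answer: 128

Derivation:
Slide left:
row 0: [64, 16, 64, 0] -> [64, 16, 64, 0]  score +0 (running 0)
row 1: [0, 16, 4, 32] -> [16, 4, 32, 0]  score +0 (running 0)
row 2: [64, 64, 2, 64] -> [128, 2, 64, 0]  score +128 (running 128)
row 3: [8, 16, 0, 8] -> [8, 16, 8, 0]  score +0 (running 128)
Board after move:
 64  16  64   0
 16   4  32   0
128   2  64   0
  8  16   8   0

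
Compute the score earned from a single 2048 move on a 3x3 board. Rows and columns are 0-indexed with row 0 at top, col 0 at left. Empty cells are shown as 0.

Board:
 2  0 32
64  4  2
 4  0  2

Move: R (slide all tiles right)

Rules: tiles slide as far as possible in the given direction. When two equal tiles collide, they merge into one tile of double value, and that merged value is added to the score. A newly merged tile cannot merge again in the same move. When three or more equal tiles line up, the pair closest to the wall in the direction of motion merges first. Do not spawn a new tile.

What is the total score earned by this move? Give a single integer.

Answer: 0

Derivation:
Slide right:
row 0: [2, 0, 32] -> [0, 2, 32]  score +0 (running 0)
row 1: [64, 4, 2] -> [64, 4, 2]  score +0 (running 0)
row 2: [4, 0, 2] -> [0, 4, 2]  score +0 (running 0)
Board after move:
 0  2 32
64  4  2
 0  4  2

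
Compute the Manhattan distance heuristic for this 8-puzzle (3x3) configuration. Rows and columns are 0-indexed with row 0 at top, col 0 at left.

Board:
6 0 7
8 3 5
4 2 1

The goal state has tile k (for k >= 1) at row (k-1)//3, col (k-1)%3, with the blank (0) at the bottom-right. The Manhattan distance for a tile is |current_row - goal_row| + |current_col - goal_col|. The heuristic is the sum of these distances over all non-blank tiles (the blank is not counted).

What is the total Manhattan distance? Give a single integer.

Tile 6: at (0,0), goal (1,2), distance |0-1|+|0-2| = 3
Tile 7: at (0,2), goal (2,0), distance |0-2|+|2-0| = 4
Tile 8: at (1,0), goal (2,1), distance |1-2|+|0-1| = 2
Tile 3: at (1,1), goal (0,2), distance |1-0|+|1-2| = 2
Tile 5: at (1,2), goal (1,1), distance |1-1|+|2-1| = 1
Tile 4: at (2,0), goal (1,0), distance |2-1|+|0-0| = 1
Tile 2: at (2,1), goal (0,1), distance |2-0|+|1-1| = 2
Tile 1: at (2,2), goal (0,0), distance |2-0|+|2-0| = 4
Sum: 3 + 4 + 2 + 2 + 1 + 1 + 2 + 4 = 19

Answer: 19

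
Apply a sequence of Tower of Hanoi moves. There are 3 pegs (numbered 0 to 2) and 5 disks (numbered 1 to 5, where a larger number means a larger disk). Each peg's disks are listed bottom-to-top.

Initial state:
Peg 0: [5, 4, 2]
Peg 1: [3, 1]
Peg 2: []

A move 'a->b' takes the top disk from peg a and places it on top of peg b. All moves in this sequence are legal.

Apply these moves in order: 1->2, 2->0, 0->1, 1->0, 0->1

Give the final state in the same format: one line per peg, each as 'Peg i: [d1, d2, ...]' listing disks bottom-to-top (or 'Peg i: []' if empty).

After move 1 (1->2):
Peg 0: [5, 4, 2]
Peg 1: [3]
Peg 2: [1]

After move 2 (2->0):
Peg 0: [5, 4, 2, 1]
Peg 1: [3]
Peg 2: []

After move 3 (0->1):
Peg 0: [5, 4, 2]
Peg 1: [3, 1]
Peg 2: []

After move 4 (1->0):
Peg 0: [5, 4, 2, 1]
Peg 1: [3]
Peg 2: []

After move 5 (0->1):
Peg 0: [5, 4, 2]
Peg 1: [3, 1]
Peg 2: []

Answer: Peg 0: [5, 4, 2]
Peg 1: [3, 1]
Peg 2: []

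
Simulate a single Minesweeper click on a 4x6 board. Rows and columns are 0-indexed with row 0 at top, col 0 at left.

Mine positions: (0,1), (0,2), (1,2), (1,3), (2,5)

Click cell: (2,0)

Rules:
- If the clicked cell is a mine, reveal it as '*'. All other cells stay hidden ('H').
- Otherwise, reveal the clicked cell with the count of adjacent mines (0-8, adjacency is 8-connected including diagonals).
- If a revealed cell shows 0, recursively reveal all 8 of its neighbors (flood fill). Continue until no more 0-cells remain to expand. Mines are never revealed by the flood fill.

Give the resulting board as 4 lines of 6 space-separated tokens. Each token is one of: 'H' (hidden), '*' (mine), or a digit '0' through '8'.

H H H H H H
1 3 H H H H
0 1 2 2 2 H
0 0 0 0 1 H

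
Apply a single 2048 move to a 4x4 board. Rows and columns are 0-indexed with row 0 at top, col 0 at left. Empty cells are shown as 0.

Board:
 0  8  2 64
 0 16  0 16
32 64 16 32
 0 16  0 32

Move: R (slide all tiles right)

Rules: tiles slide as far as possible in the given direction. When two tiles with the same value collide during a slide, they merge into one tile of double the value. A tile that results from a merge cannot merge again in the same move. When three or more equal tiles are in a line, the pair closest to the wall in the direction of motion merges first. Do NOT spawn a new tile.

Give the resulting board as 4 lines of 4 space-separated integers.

Slide right:
row 0: [0, 8, 2, 64] -> [0, 8, 2, 64]
row 1: [0, 16, 0, 16] -> [0, 0, 0, 32]
row 2: [32, 64, 16, 32] -> [32, 64, 16, 32]
row 3: [0, 16, 0, 32] -> [0, 0, 16, 32]

Answer:  0  8  2 64
 0  0  0 32
32 64 16 32
 0  0 16 32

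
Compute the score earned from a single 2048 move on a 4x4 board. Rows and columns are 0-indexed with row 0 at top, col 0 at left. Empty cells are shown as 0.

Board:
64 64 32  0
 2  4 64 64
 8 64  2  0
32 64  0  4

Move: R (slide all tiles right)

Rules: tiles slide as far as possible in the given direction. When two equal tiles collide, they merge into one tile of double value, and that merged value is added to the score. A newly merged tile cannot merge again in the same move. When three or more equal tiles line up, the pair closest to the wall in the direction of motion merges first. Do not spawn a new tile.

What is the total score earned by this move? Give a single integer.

Slide right:
row 0: [64, 64, 32, 0] -> [0, 0, 128, 32]  score +128 (running 128)
row 1: [2, 4, 64, 64] -> [0, 2, 4, 128]  score +128 (running 256)
row 2: [8, 64, 2, 0] -> [0, 8, 64, 2]  score +0 (running 256)
row 3: [32, 64, 0, 4] -> [0, 32, 64, 4]  score +0 (running 256)
Board after move:
  0   0 128  32
  0   2   4 128
  0   8  64   2
  0  32  64   4

Answer: 256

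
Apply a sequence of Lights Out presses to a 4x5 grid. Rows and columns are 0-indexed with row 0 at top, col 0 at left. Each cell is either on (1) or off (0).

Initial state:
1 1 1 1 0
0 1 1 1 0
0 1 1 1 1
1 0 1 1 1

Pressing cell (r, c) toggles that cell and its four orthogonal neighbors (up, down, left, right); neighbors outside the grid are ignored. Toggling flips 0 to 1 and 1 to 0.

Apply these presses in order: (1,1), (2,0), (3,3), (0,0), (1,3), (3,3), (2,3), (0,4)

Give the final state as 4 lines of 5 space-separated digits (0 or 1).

After press 1 at (1,1):
1 0 1 1 0
1 0 0 1 0
0 0 1 1 1
1 0 1 1 1

After press 2 at (2,0):
1 0 1 1 0
0 0 0 1 0
1 1 1 1 1
0 0 1 1 1

After press 3 at (3,3):
1 0 1 1 0
0 0 0 1 0
1 1 1 0 1
0 0 0 0 0

After press 4 at (0,0):
0 1 1 1 0
1 0 0 1 0
1 1 1 0 1
0 0 0 0 0

After press 5 at (1,3):
0 1 1 0 0
1 0 1 0 1
1 1 1 1 1
0 0 0 0 0

After press 6 at (3,3):
0 1 1 0 0
1 0 1 0 1
1 1 1 0 1
0 0 1 1 1

After press 7 at (2,3):
0 1 1 0 0
1 0 1 1 1
1 1 0 1 0
0 0 1 0 1

After press 8 at (0,4):
0 1 1 1 1
1 0 1 1 0
1 1 0 1 0
0 0 1 0 1

Answer: 0 1 1 1 1
1 0 1 1 0
1 1 0 1 0
0 0 1 0 1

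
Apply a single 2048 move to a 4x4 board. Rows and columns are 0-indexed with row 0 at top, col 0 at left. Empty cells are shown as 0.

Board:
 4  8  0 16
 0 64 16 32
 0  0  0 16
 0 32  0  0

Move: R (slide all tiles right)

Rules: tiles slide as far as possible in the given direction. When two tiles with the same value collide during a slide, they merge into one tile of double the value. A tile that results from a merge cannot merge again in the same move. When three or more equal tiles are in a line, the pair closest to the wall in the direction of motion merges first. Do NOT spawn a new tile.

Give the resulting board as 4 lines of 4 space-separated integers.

Slide right:
row 0: [4, 8, 0, 16] -> [0, 4, 8, 16]
row 1: [0, 64, 16, 32] -> [0, 64, 16, 32]
row 2: [0, 0, 0, 16] -> [0, 0, 0, 16]
row 3: [0, 32, 0, 0] -> [0, 0, 0, 32]

Answer:  0  4  8 16
 0 64 16 32
 0  0  0 16
 0  0  0 32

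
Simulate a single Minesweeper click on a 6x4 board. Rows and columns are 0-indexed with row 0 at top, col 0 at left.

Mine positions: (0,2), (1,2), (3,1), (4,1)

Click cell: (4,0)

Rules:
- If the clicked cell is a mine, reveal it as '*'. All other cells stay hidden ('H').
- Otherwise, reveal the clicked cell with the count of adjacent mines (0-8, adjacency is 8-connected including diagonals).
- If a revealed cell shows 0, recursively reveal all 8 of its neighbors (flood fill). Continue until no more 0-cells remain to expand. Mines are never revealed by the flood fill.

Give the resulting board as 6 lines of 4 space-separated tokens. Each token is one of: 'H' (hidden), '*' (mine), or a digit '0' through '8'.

H H H H
H H H H
H H H H
H H H H
2 H H H
H H H H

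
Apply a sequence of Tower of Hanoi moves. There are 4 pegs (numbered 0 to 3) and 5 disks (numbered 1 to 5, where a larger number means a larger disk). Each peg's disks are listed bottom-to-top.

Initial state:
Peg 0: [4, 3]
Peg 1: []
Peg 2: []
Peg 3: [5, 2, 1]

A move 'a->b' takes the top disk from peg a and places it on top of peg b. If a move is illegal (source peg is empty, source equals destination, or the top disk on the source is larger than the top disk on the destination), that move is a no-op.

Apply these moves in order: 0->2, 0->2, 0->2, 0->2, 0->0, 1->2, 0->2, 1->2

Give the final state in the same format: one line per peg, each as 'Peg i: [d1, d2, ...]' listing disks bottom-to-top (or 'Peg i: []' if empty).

Answer: Peg 0: [4]
Peg 1: []
Peg 2: [3]
Peg 3: [5, 2, 1]

Derivation:
After move 1 (0->2):
Peg 0: [4]
Peg 1: []
Peg 2: [3]
Peg 3: [5, 2, 1]

After move 2 (0->2):
Peg 0: [4]
Peg 1: []
Peg 2: [3]
Peg 3: [5, 2, 1]

After move 3 (0->2):
Peg 0: [4]
Peg 1: []
Peg 2: [3]
Peg 3: [5, 2, 1]

After move 4 (0->2):
Peg 0: [4]
Peg 1: []
Peg 2: [3]
Peg 3: [5, 2, 1]

After move 5 (0->0):
Peg 0: [4]
Peg 1: []
Peg 2: [3]
Peg 3: [5, 2, 1]

After move 6 (1->2):
Peg 0: [4]
Peg 1: []
Peg 2: [3]
Peg 3: [5, 2, 1]

After move 7 (0->2):
Peg 0: [4]
Peg 1: []
Peg 2: [3]
Peg 3: [5, 2, 1]

After move 8 (1->2):
Peg 0: [4]
Peg 1: []
Peg 2: [3]
Peg 3: [5, 2, 1]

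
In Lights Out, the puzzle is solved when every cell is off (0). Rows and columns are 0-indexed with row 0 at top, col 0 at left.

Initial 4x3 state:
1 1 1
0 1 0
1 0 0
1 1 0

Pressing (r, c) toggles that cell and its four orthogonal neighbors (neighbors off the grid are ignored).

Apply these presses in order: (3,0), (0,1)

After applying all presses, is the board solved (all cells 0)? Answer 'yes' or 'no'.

Answer: yes

Derivation:
After press 1 at (3,0):
1 1 1
0 1 0
0 0 0
0 0 0

After press 2 at (0,1):
0 0 0
0 0 0
0 0 0
0 0 0

Lights still on: 0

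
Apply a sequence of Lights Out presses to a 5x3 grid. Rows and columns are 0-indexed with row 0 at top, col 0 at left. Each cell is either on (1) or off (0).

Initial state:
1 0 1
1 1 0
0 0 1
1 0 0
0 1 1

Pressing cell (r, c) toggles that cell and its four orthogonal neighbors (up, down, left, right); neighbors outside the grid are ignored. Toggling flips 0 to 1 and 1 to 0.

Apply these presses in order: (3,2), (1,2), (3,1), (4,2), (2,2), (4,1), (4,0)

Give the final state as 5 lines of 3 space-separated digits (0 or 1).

Answer: 1 0 0
1 0 0
0 0 0
1 1 0
0 1 0

Derivation:
After press 1 at (3,2):
1 0 1
1 1 0
0 0 0
1 1 1
0 1 0

After press 2 at (1,2):
1 0 0
1 0 1
0 0 1
1 1 1
0 1 0

After press 3 at (3,1):
1 0 0
1 0 1
0 1 1
0 0 0
0 0 0

After press 4 at (4,2):
1 0 0
1 0 1
0 1 1
0 0 1
0 1 1

After press 5 at (2,2):
1 0 0
1 0 0
0 0 0
0 0 0
0 1 1

After press 6 at (4,1):
1 0 0
1 0 0
0 0 0
0 1 0
1 0 0

After press 7 at (4,0):
1 0 0
1 0 0
0 0 0
1 1 0
0 1 0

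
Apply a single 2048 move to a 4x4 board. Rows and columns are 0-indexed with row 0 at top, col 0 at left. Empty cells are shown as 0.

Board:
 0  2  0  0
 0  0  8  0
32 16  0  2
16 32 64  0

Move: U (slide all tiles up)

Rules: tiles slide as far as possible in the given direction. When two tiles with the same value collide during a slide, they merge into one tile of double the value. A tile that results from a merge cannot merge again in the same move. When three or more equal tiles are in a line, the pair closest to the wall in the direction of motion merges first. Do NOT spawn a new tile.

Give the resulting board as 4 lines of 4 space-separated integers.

Answer: 32  2  8  2
16 16 64  0
 0 32  0  0
 0  0  0  0

Derivation:
Slide up:
col 0: [0, 0, 32, 16] -> [32, 16, 0, 0]
col 1: [2, 0, 16, 32] -> [2, 16, 32, 0]
col 2: [0, 8, 0, 64] -> [8, 64, 0, 0]
col 3: [0, 0, 2, 0] -> [2, 0, 0, 0]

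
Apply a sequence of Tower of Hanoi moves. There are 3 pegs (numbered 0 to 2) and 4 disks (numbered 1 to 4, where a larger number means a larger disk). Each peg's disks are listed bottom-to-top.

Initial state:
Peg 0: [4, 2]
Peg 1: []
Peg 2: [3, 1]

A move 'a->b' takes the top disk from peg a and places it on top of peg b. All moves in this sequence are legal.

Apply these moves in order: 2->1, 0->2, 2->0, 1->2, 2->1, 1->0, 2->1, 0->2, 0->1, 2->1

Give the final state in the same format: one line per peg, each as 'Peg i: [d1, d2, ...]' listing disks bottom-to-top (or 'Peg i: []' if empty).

After move 1 (2->1):
Peg 0: [4, 2]
Peg 1: [1]
Peg 2: [3]

After move 2 (0->2):
Peg 0: [4]
Peg 1: [1]
Peg 2: [3, 2]

After move 3 (2->0):
Peg 0: [4, 2]
Peg 1: [1]
Peg 2: [3]

After move 4 (1->2):
Peg 0: [4, 2]
Peg 1: []
Peg 2: [3, 1]

After move 5 (2->1):
Peg 0: [4, 2]
Peg 1: [1]
Peg 2: [3]

After move 6 (1->0):
Peg 0: [4, 2, 1]
Peg 1: []
Peg 2: [3]

After move 7 (2->1):
Peg 0: [4, 2, 1]
Peg 1: [3]
Peg 2: []

After move 8 (0->2):
Peg 0: [4, 2]
Peg 1: [3]
Peg 2: [1]

After move 9 (0->1):
Peg 0: [4]
Peg 1: [3, 2]
Peg 2: [1]

After move 10 (2->1):
Peg 0: [4]
Peg 1: [3, 2, 1]
Peg 2: []

Answer: Peg 0: [4]
Peg 1: [3, 2, 1]
Peg 2: []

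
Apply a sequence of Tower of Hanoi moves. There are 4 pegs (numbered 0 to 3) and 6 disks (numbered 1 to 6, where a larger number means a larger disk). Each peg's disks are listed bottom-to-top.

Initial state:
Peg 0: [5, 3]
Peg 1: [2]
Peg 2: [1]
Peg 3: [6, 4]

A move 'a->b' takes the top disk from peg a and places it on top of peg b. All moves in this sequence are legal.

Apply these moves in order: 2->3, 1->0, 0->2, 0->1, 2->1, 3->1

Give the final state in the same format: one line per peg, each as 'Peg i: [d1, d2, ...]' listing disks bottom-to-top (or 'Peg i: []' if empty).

Answer: Peg 0: [5]
Peg 1: [3, 2, 1]
Peg 2: []
Peg 3: [6, 4]

Derivation:
After move 1 (2->3):
Peg 0: [5, 3]
Peg 1: [2]
Peg 2: []
Peg 3: [6, 4, 1]

After move 2 (1->0):
Peg 0: [5, 3, 2]
Peg 1: []
Peg 2: []
Peg 3: [6, 4, 1]

After move 3 (0->2):
Peg 0: [5, 3]
Peg 1: []
Peg 2: [2]
Peg 3: [6, 4, 1]

After move 4 (0->1):
Peg 0: [5]
Peg 1: [3]
Peg 2: [2]
Peg 3: [6, 4, 1]

After move 5 (2->1):
Peg 0: [5]
Peg 1: [3, 2]
Peg 2: []
Peg 3: [6, 4, 1]

After move 6 (3->1):
Peg 0: [5]
Peg 1: [3, 2, 1]
Peg 2: []
Peg 3: [6, 4]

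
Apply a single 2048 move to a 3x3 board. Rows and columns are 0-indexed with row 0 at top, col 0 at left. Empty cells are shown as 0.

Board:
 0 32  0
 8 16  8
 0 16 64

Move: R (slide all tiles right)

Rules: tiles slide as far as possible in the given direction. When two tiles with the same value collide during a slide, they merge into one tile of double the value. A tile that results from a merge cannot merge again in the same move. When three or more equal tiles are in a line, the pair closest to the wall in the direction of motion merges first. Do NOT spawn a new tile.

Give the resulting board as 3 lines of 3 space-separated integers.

Slide right:
row 0: [0, 32, 0] -> [0, 0, 32]
row 1: [8, 16, 8] -> [8, 16, 8]
row 2: [0, 16, 64] -> [0, 16, 64]

Answer:  0  0 32
 8 16  8
 0 16 64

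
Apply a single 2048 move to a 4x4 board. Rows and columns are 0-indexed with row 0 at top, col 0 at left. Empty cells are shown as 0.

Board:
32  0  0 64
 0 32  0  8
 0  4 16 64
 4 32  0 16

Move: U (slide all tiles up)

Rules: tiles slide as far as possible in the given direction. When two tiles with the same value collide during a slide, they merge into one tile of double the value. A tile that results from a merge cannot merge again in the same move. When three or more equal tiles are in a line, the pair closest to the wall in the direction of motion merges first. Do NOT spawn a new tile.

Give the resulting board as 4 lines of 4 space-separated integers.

Slide up:
col 0: [32, 0, 0, 4] -> [32, 4, 0, 0]
col 1: [0, 32, 4, 32] -> [32, 4, 32, 0]
col 2: [0, 0, 16, 0] -> [16, 0, 0, 0]
col 3: [64, 8, 64, 16] -> [64, 8, 64, 16]

Answer: 32 32 16 64
 4  4  0  8
 0 32  0 64
 0  0  0 16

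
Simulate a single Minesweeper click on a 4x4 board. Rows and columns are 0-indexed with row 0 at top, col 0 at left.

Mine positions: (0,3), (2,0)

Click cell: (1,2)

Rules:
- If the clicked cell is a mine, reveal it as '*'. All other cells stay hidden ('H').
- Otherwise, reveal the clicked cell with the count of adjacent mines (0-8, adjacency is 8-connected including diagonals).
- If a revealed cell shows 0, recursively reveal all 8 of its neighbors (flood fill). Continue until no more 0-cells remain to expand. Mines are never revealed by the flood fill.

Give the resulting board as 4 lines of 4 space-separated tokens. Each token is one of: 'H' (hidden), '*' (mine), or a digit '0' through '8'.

H H H H
H H 1 H
H H H H
H H H H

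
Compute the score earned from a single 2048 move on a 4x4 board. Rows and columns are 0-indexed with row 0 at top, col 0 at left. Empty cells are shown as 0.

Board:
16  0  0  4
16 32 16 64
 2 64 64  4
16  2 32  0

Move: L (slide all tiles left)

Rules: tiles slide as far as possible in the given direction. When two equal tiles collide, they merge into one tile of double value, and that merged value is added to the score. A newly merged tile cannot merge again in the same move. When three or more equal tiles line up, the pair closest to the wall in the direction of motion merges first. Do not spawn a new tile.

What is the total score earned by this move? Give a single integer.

Answer: 128

Derivation:
Slide left:
row 0: [16, 0, 0, 4] -> [16, 4, 0, 0]  score +0 (running 0)
row 1: [16, 32, 16, 64] -> [16, 32, 16, 64]  score +0 (running 0)
row 2: [2, 64, 64, 4] -> [2, 128, 4, 0]  score +128 (running 128)
row 3: [16, 2, 32, 0] -> [16, 2, 32, 0]  score +0 (running 128)
Board after move:
 16   4   0   0
 16  32  16  64
  2 128   4   0
 16   2  32   0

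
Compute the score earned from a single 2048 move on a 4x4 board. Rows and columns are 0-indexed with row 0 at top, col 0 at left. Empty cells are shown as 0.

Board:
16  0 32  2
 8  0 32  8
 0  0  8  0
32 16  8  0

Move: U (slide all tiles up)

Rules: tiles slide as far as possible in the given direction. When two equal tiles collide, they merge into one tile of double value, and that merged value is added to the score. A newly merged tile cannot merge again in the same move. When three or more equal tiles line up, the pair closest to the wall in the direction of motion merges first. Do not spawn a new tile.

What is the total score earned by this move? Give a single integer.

Slide up:
col 0: [16, 8, 0, 32] -> [16, 8, 32, 0]  score +0 (running 0)
col 1: [0, 0, 0, 16] -> [16, 0, 0, 0]  score +0 (running 0)
col 2: [32, 32, 8, 8] -> [64, 16, 0, 0]  score +80 (running 80)
col 3: [2, 8, 0, 0] -> [2, 8, 0, 0]  score +0 (running 80)
Board after move:
16 16 64  2
 8  0 16  8
32  0  0  0
 0  0  0  0

Answer: 80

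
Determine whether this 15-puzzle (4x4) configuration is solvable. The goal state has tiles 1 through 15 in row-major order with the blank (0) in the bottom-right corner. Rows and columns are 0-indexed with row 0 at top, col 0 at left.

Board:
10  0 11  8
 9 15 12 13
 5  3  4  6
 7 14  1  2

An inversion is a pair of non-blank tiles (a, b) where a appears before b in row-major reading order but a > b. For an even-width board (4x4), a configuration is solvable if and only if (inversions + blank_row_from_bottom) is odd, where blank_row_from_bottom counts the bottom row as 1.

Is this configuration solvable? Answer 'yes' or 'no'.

Answer: no

Derivation:
Inversions: 70
Blank is in row 0 (0-indexed from top), which is row 4 counting from the bottom (bottom = 1).
70 + 4 = 74, which is even, so the puzzle is not solvable.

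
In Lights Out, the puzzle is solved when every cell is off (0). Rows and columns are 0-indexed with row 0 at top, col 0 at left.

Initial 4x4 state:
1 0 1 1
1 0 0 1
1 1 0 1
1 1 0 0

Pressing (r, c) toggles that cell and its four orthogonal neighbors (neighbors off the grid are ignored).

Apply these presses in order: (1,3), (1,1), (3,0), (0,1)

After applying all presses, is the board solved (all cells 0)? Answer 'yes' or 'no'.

After press 1 at (1,3):
1 0 1 0
1 0 1 0
1 1 0 0
1 1 0 0

After press 2 at (1,1):
1 1 1 0
0 1 0 0
1 0 0 0
1 1 0 0

After press 3 at (3,0):
1 1 1 0
0 1 0 0
0 0 0 0
0 0 0 0

After press 4 at (0,1):
0 0 0 0
0 0 0 0
0 0 0 0
0 0 0 0

Lights still on: 0

Answer: yes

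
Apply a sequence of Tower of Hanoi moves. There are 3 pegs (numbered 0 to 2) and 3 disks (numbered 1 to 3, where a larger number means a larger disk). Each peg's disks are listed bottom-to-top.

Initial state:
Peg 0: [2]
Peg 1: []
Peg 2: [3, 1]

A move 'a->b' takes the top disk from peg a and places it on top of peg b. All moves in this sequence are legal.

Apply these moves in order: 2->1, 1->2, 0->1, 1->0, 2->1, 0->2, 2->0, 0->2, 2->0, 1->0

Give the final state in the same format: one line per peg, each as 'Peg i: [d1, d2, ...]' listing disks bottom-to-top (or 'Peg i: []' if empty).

Answer: Peg 0: [2, 1]
Peg 1: []
Peg 2: [3]

Derivation:
After move 1 (2->1):
Peg 0: [2]
Peg 1: [1]
Peg 2: [3]

After move 2 (1->2):
Peg 0: [2]
Peg 1: []
Peg 2: [3, 1]

After move 3 (0->1):
Peg 0: []
Peg 1: [2]
Peg 2: [3, 1]

After move 4 (1->0):
Peg 0: [2]
Peg 1: []
Peg 2: [3, 1]

After move 5 (2->1):
Peg 0: [2]
Peg 1: [1]
Peg 2: [3]

After move 6 (0->2):
Peg 0: []
Peg 1: [1]
Peg 2: [3, 2]

After move 7 (2->0):
Peg 0: [2]
Peg 1: [1]
Peg 2: [3]

After move 8 (0->2):
Peg 0: []
Peg 1: [1]
Peg 2: [3, 2]

After move 9 (2->0):
Peg 0: [2]
Peg 1: [1]
Peg 2: [3]

After move 10 (1->0):
Peg 0: [2, 1]
Peg 1: []
Peg 2: [3]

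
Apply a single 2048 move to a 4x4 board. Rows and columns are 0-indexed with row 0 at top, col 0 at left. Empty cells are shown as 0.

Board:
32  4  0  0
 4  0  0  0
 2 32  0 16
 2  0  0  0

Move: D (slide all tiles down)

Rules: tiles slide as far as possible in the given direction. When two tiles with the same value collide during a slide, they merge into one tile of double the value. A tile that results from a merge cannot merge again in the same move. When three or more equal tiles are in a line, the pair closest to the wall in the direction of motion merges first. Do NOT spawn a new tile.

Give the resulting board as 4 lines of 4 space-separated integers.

Answer:  0  0  0  0
32  0  0  0
 4  4  0  0
 4 32  0 16

Derivation:
Slide down:
col 0: [32, 4, 2, 2] -> [0, 32, 4, 4]
col 1: [4, 0, 32, 0] -> [0, 0, 4, 32]
col 2: [0, 0, 0, 0] -> [0, 0, 0, 0]
col 3: [0, 0, 16, 0] -> [0, 0, 0, 16]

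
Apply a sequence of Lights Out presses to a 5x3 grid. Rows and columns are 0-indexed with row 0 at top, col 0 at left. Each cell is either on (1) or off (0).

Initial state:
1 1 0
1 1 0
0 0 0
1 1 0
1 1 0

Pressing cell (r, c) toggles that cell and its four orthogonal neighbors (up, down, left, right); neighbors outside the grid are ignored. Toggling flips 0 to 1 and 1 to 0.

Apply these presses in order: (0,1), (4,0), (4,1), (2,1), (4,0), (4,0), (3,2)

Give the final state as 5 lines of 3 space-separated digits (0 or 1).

Answer: 0 0 1
1 1 0
1 1 0
0 0 1
1 1 0

Derivation:
After press 1 at (0,1):
0 0 1
1 0 0
0 0 0
1 1 0
1 1 0

After press 2 at (4,0):
0 0 1
1 0 0
0 0 0
0 1 0
0 0 0

After press 3 at (4,1):
0 0 1
1 0 0
0 0 0
0 0 0
1 1 1

After press 4 at (2,1):
0 0 1
1 1 0
1 1 1
0 1 0
1 1 1

After press 5 at (4,0):
0 0 1
1 1 0
1 1 1
1 1 0
0 0 1

After press 6 at (4,0):
0 0 1
1 1 0
1 1 1
0 1 0
1 1 1

After press 7 at (3,2):
0 0 1
1 1 0
1 1 0
0 0 1
1 1 0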